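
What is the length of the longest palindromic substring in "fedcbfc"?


Input: "fedcbfc"
Checking substrings for palindromes:
  No multi-char palindromic substrings found
Longest palindromic substring: "f" with length 1

1


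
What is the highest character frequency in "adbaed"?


Input: adbaed
Character counts:
  'a': 2
  'b': 1
  'd': 2
  'e': 1
Maximum frequency: 2

2


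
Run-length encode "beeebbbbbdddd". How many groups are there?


Input: beeebbbbbdddd
Scanning for consecutive runs:
  Group 1: 'b' x 1 (positions 0-0)
  Group 2: 'e' x 3 (positions 1-3)
  Group 3: 'b' x 5 (positions 4-8)
  Group 4: 'd' x 4 (positions 9-12)
Total groups: 4

4


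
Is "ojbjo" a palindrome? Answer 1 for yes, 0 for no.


Input: ojbjo
Reversed: ojbjo
  Compare pos 0 ('o') with pos 4 ('o'): match
  Compare pos 1 ('j') with pos 3 ('j'): match
Result: palindrome

1


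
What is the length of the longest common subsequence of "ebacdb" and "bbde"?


LCS of "ebacdb" and "bbde"
DP table:
           b    b    d    e
      0    0    0    0    0
  e   0    0    0    0    1
  b   0    1    1    1    1
  a   0    1    1    1    1
  c   0    1    1    1    1
  d   0    1    1    2    2
  b   0    1    2    2    2
LCS length = dp[6][4] = 2

2


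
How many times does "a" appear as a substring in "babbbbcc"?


Searching for "a" in "babbbbcc"
Scanning each position:
  Position 0: "b" => no
  Position 1: "a" => MATCH
  Position 2: "b" => no
  Position 3: "b" => no
  Position 4: "b" => no
  Position 5: "b" => no
  Position 6: "c" => no
  Position 7: "c" => no
Total occurrences: 1

1


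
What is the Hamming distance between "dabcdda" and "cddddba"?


Comparing "dabcdda" and "cddddba" position by position:
  Position 0: 'd' vs 'c' => differ
  Position 1: 'a' vs 'd' => differ
  Position 2: 'b' vs 'd' => differ
  Position 3: 'c' vs 'd' => differ
  Position 4: 'd' vs 'd' => same
  Position 5: 'd' vs 'b' => differ
  Position 6: 'a' vs 'a' => same
Total differences (Hamming distance): 5

5


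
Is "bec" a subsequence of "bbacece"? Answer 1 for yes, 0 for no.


Check if "bec" is a subsequence of "bbacece"
Greedy scan:
  Position 0 ('b'): matches sub[0] = 'b'
  Position 1 ('b'): no match needed
  Position 2 ('a'): no match needed
  Position 3 ('c'): no match needed
  Position 4 ('e'): matches sub[1] = 'e'
  Position 5 ('c'): matches sub[2] = 'c'
  Position 6 ('e'): no match needed
All 3 characters matched => is a subsequence

1


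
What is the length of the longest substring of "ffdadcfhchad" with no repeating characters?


Input: "ffdadcfhchad"
Sliding window (track last position of each char):
  Position 0 ('f'): window [0,0] length 1 -- new best
  Position 1 ('f'): repeat (last at 0), move window start to 1
  Position 1 ('f'): window [1,1] length 1
  Position 2 ('d'): window [1,2] length 2 -- new best
  Position 3 ('a'): window [1,3] length 3 -- new best
  Position 4 ('d'): repeat (last at 2), move window start to 3
  Position 4 ('d'): window [3,4] length 2
  Position 5 ('c'): window [3,5] length 3
  Position 6 ('f'): window [3,6] length 4 -- new best
  Position 7 ('h'): window [3,7] length 5 -- new best
  Position 8 ('c'): repeat (last at 5), move window start to 6
  Position 8 ('c'): window [6,8] length 3
  Position 9 ('h'): repeat (last at 7), move window start to 8
  Position 9 ('h'): window [8,9] length 2
  Position 10 ('a'): window [8,10] length 3
  Position 11 ('d'): window [8,11] length 4
Longest substring with no repeats: "adcfh" with length 5

5


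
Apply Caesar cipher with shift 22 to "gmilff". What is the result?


Caesar cipher: shift "gmilff" by 22
  'g' (pos 6) + 22 = pos 2 = 'c'
  'm' (pos 12) + 22 = pos 8 = 'i'
  'i' (pos 8) + 22 = pos 4 = 'e'
  'l' (pos 11) + 22 = pos 7 = 'h'
  'f' (pos 5) + 22 = pos 1 = 'b'
  'f' (pos 5) + 22 = pos 1 = 'b'
Result: ciehbb

ciehbb


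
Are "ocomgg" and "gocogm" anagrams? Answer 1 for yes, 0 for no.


Strings: "ocomgg", "gocogm"
Sorted first:  cggmoo
Sorted second: cggmoo
Sorted forms match => anagrams

1


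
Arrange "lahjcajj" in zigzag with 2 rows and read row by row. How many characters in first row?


Zigzag "lahjcajj" into 2 rows:
Placing characters:
  'l' => row 0
  'a' => row 1
  'h' => row 0
  'j' => row 1
  'c' => row 0
  'a' => row 1
  'j' => row 0
  'j' => row 1
Rows:
  Row 0: "lhcj"
  Row 1: "ajaj"
First row length: 4

4


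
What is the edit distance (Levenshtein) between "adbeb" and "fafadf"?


Computing edit distance: "adbeb" -> "fafadf"
DP table:
           f    a    f    a    d    f
      0    1    2    3    4    5    6
  a   1    1    1    2    3    4    5
  d   2    2    2    2    3    3    4
  b   3    3    3    3    3    4    4
  e   4    4    4    4    4    4    5
  b   5    5    5    5    5    5    5
Edit distance = dp[5][6] = 5

5


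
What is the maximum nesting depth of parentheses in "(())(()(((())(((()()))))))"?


Input: "(())(()(((())(((()()))))))"
Tracking depth:
  Position 0 '(': depth becomes 1
  Position 1 '(': depth becomes 2
  Position 2 ')': depth becomes 1
  Position 3 ')': depth becomes 0
  Position 4 '(': depth becomes 1
  Position 5 '(': depth becomes 2
  Position 6 ')': depth becomes 1
  Position 7 '(': depth becomes 2
  Position 8 '(': depth becomes 3
  Position 9 '(': depth becomes 4
  Position 10 '(': depth becomes 5
  Position 11 ')': depth becomes 4
  Position 12 ')': depth becomes 3
  Position 13 '(': depth becomes 4
  Position 14 '(': depth becomes 5
  Position 15 '(': depth becomes 6
  Position 16 '(': depth becomes 7
  Position 17 ')': depth becomes 6
  Position 18 '(': depth becomes 7
  Position 19 ')': depth becomes 6
  Position 20 ')': depth becomes 5
  Position 21 ')': depth becomes 4
  Position 22 ')': depth becomes 3
  Position 23 ')': depth becomes 2
  Position 24 ')': depth becomes 1
  Position 25 ')': depth becomes 0
Maximum depth reached: 7

7


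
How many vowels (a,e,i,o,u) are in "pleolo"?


Input: pleolo
Checking each character:
  'p' at position 0: consonant
  'l' at position 1: consonant
  'e' at position 2: vowel (running total: 1)
  'o' at position 3: vowel (running total: 2)
  'l' at position 4: consonant
  'o' at position 5: vowel (running total: 3)
Total vowels: 3

3


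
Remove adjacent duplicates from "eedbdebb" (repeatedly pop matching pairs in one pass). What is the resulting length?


Input: eedbdebb
Stack-based adjacent duplicate removal:
  Read 'e': push. Stack: e
  Read 'e': matches stack top 'e' => pop. Stack: (empty)
  Read 'd': push. Stack: d
  Read 'b': push. Stack: db
  Read 'd': push. Stack: dbd
  Read 'e': push. Stack: dbde
  Read 'b': push. Stack: dbdeb
  Read 'b': matches stack top 'b' => pop. Stack: dbde
Final stack: "dbde" (length 4)

4


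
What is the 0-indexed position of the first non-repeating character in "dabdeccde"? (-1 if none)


Input: dabdeccde
Character frequencies:
  'a': 1
  'b': 1
  'c': 2
  'd': 3
  'e': 2
Scanning left to right for freq == 1:
  Position 0 ('d'): freq=3, skip
  Position 1 ('a'): unique! => answer = 1

1


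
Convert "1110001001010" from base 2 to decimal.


Input: "1110001001010" in base 2
Positional expansion:
  Digit '1' (value 1) x 2^12 = 4096
  Digit '1' (value 1) x 2^11 = 2048
  Digit '1' (value 1) x 2^10 = 1024
  Digit '0' (value 0) x 2^9 = 0
  Digit '0' (value 0) x 2^8 = 0
  Digit '0' (value 0) x 2^7 = 0
  Digit '1' (value 1) x 2^6 = 64
  Digit '0' (value 0) x 2^5 = 0
  Digit '0' (value 0) x 2^4 = 0
  Digit '1' (value 1) x 2^3 = 8
  Digit '0' (value 0) x 2^2 = 0
  Digit '1' (value 1) x 2^1 = 2
  Digit '0' (value 0) x 2^0 = 0
Sum = 7242

7242


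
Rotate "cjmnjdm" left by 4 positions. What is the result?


Input: "cjmnjdm", rotate left by 4
First 4 characters: "cjmn"
Remaining characters: "jdm"
Concatenate remaining + first: "jdm" + "cjmn" = "jdmcjmn"

jdmcjmn


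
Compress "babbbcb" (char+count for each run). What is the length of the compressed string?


Input: babbbcb
Runs:
  'b' x 1 => "b1"
  'a' x 1 => "a1"
  'b' x 3 => "b3"
  'c' x 1 => "c1"
  'b' x 1 => "b1"
Compressed: "b1a1b3c1b1"
Compressed length: 10

10


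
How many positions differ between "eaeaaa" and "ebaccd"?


Comparing "eaeaaa" and "ebaccd" position by position:
  Position 0: 'e' vs 'e' => same
  Position 1: 'a' vs 'b' => DIFFER
  Position 2: 'e' vs 'a' => DIFFER
  Position 3: 'a' vs 'c' => DIFFER
  Position 4: 'a' vs 'c' => DIFFER
  Position 5: 'a' vs 'd' => DIFFER
Positions that differ: 5

5


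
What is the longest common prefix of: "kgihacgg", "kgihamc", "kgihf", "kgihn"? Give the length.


Words: kgihacgg, kgihamc, kgihf, kgihn
  Position 0: all 'k' => match
  Position 1: all 'g' => match
  Position 2: all 'i' => match
  Position 3: all 'h' => match
  Position 4: ('a', 'a', 'f', 'n') => mismatch, stop
LCP = "kgih" (length 4)

4


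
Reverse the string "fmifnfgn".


Input: fmifnfgn
Reading characters right to left:
  Position 7: 'n'
  Position 6: 'g'
  Position 5: 'f'
  Position 4: 'n'
  Position 3: 'f'
  Position 2: 'i'
  Position 1: 'm'
  Position 0: 'f'
Reversed: ngfnfimf

ngfnfimf


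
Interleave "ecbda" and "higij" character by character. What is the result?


Interleaving "ecbda" and "higij":
  Position 0: 'e' from first, 'h' from second => "eh"
  Position 1: 'c' from first, 'i' from second => "ci"
  Position 2: 'b' from first, 'g' from second => "bg"
  Position 3: 'd' from first, 'i' from second => "di"
  Position 4: 'a' from first, 'j' from second => "aj"
Result: ehcibgdiaj

ehcibgdiaj


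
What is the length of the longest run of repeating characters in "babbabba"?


Input: "babbabba"
Scanning for longest run:
  Position 1 ('a'): new char, reset run to 1
  Position 2 ('b'): new char, reset run to 1
  Position 3 ('b'): continues run of 'b', length=2
  Position 4 ('a'): new char, reset run to 1
  Position 5 ('b'): new char, reset run to 1
  Position 6 ('b'): continues run of 'b', length=2
  Position 7 ('a'): new char, reset run to 1
Longest run: 'b' with length 2

2


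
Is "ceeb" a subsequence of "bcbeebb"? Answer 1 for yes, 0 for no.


Check if "ceeb" is a subsequence of "bcbeebb"
Greedy scan:
  Position 0 ('b'): no match needed
  Position 1 ('c'): matches sub[0] = 'c'
  Position 2 ('b'): no match needed
  Position 3 ('e'): matches sub[1] = 'e'
  Position 4 ('e'): matches sub[2] = 'e'
  Position 5 ('b'): matches sub[3] = 'b'
  Position 6 ('b'): no match needed
All 4 characters matched => is a subsequence

1


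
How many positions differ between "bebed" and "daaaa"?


Comparing "bebed" and "daaaa" position by position:
  Position 0: 'b' vs 'd' => DIFFER
  Position 1: 'e' vs 'a' => DIFFER
  Position 2: 'b' vs 'a' => DIFFER
  Position 3: 'e' vs 'a' => DIFFER
  Position 4: 'd' vs 'a' => DIFFER
Positions that differ: 5

5


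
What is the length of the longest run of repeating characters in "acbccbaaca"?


Input: "acbccbaaca"
Scanning for longest run:
  Position 1 ('c'): new char, reset run to 1
  Position 2 ('b'): new char, reset run to 1
  Position 3 ('c'): new char, reset run to 1
  Position 4 ('c'): continues run of 'c', length=2
  Position 5 ('b'): new char, reset run to 1
  Position 6 ('a'): new char, reset run to 1
  Position 7 ('a'): continues run of 'a', length=2
  Position 8 ('c'): new char, reset run to 1
  Position 9 ('a'): new char, reset run to 1
Longest run: 'c' with length 2

2


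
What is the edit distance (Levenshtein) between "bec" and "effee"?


Computing edit distance: "bec" -> "effee"
DP table:
           e    f    f    e    e
      0    1    2    3    4    5
  b   1    1    2    3    4    5
  e   2    1    2    3    3    4
  c   3    2    2    3    4    4
Edit distance = dp[3][5] = 4

4


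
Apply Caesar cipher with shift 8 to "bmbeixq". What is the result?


Caesar cipher: shift "bmbeixq" by 8
  'b' (pos 1) + 8 = pos 9 = 'j'
  'm' (pos 12) + 8 = pos 20 = 'u'
  'b' (pos 1) + 8 = pos 9 = 'j'
  'e' (pos 4) + 8 = pos 12 = 'm'
  'i' (pos 8) + 8 = pos 16 = 'q'
  'x' (pos 23) + 8 = pos 5 = 'f'
  'q' (pos 16) + 8 = pos 24 = 'y'
Result: jujmqfy

jujmqfy


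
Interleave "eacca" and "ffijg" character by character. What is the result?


Interleaving "eacca" and "ffijg":
  Position 0: 'e' from first, 'f' from second => "ef"
  Position 1: 'a' from first, 'f' from second => "af"
  Position 2: 'c' from first, 'i' from second => "ci"
  Position 3: 'c' from first, 'j' from second => "cj"
  Position 4: 'a' from first, 'g' from second => "ag"
Result: efafcicjag

efafcicjag


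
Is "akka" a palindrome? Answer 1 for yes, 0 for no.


Input: akka
Reversed: akka
  Compare pos 0 ('a') with pos 3 ('a'): match
  Compare pos 1 ('k') with pos 2 ('k'): match
Result: palindrome

1


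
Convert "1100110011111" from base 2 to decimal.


Input: "1100110011111" in base 2
Positional expansion:
  Digit '1' (value 1) x 2^12 = 4096
  Digit '1' (value 1) x 2^11 = 2048
  Digit '0' (value 0) x 2^10 = 0
  Digit '0' (value 0) x 2^9 = 0
  Digit '1' (value 1) x 2^8 = 256
  Digit '1' (value 1) x 2^7 = 128
  Digit '0' (value 0) x 2^6 = 0
  Digit '0' (value 0) x 2^5 = 0
  Digit '1' (value 1) x 2^4 = 16
  Digit '1' (value 1) x 2^3 = 8
  Digit '1' (value 1) x 2^2 = 4
  Digit '1' (value 1) x 2^1 = 2
  Digit '1' (value 1) x 2^0 = 1
Sum = 6559

6559


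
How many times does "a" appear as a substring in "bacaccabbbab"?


Searching for "a" in "bacaccabbbab"
Scanning each position:
  Position 0: "b" => no
  Position 1: "a" => MATCH
  Position 2: "c" => no
  Position 3: "a" => MATCH
  Position 4: "c" => no
  Position 5: "c" => no
  Position 6: "a" => MATCH
  Position 7: "b" => no
  Position 8: "b" => no
  Position 9: "b" => no
  Position 10: "a" => MATCH
  Position 11: "b" => no
Total occurrences: 4

4


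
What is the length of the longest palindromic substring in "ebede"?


Input: "ebede"
Checking substrings for palindromes:
  [0:3] "ebe" (len 3) => palindrome
  [2:5] "ede" (len 3) => palindrome
Longest palindromic substring: "ebe" with length 3

3


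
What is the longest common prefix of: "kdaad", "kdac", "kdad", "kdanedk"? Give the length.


Words: kdaad, kdac, kdad, kdanedk
  Position 0: all 'k' => match
  Position 1: all 'd' => match
  Position 2: all 'a' => match
  Position 3: ('a', 'c', 'd', 'n') => mismatch, stop
LCP = "kda" (length 3)

3


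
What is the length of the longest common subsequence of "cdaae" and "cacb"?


LCS of "cdaae" and "cacb"
DP table:
           c    a    c    b
      0    0    0    0    0
  c   0    1    1    1    1
  d   0    1    1    1    1
  a   0    1    2    2    2
  a   0    1    2    2    2
  e   0    1    2    2    2
LCS length = dp[5][4] = 2

2


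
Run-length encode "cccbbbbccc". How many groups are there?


Input: cccbbbbccc
Scanning for consecutive runs:
  Group 1: 'c' x 3 (positions 0-2)
  Group 2: 'b' x 4 (positions 3-6)
  Group 3: 'c' x 3 (positions 7-9)
Total groups: 3

3


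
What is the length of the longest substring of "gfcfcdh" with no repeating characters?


Input: "gfcfcdh"
Sliding window (track last position of each char):
  Position 0 ('g'): window [0,0] length 1 -- new best
  Position 1 ('f'): window [0,1] length 2 -- new best
  Position 2 ('c'): window [0,2] length 3 -- new best
  Position 3 ('f'): repeat (last at 1), move window start to 2
  Position 3 ('f'): window [2,3] length 2
  Position 4 ('c'): repeat (last at 2), move window start to 3
  Position 4 ('c'): window [3,4] length 2
  Position 5 ('d'): window [3,5] length 3
  Position 6 ('h'): window [3,6] length 4 -- new best
Longest substring with no repeats: "fcdh" with length 4

4


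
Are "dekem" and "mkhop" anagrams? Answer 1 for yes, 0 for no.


Strings: "dekem", "mkhop"
Sorted first:  deekm
Sorted second: hkmop
Differ at position 0: 'd' vs 'h' => not anagrams

0


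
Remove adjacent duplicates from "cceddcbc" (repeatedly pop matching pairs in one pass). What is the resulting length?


Input: cceddcbc
Stack-based adjacent duplicate removal:
  Read 'c': push. Stack: c
  Read 'c': matches stack top 'c' => pop. Stack: (empty)
  Read 'e': push. Stack: e
  Read 'd': push. Stack: ed
  Read 'd': matches stack top 'd' => pop. Stack: e
  Read 'c': push. Stack: ec
  Read 'b': push. Stack: ecb
  Read 'c': push. Stack: ecbc
Final stack: "ecbc" (length 4)

4


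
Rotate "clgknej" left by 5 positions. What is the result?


Input: "clgknej", rotate left by 5
First 5 characters: "clgkn"
Remaining characters: "ej"
Concatenate remaining + first: "ej" + "clgkn" = "ejclgkn"

ejclgkn


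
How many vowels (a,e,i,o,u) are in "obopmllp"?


Input: obopmllp
Checking each character:
  'o' at position 0: vowel (running total: 1)
  'b' at position 1: consonant
  'o' at position 2: vowel (running total: 2)
  'p' at position 3: consonant
  'm' at position 4: consonant
  'l' at position 5: consonant
  'l' at position 6: consonant
  'p' at position 7: consonant
Total vowels: 2

2


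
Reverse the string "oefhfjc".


Input: oefhfjc
Reading characters right to left:
  Position 6: 'c'
  Position 5: 'j'
  Position 4: 'f'
  Position 3: 'h'
  Position 2: 'f'
  Position 1: 'e'
  Position 0: 'o'
Reversed: cjfhfeo

cjfhfeo


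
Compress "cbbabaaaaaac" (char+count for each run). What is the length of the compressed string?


Input: cbbabaaaaaac
Runs:
  'c' x 1 => "c1"
  'b' x 2 => "b2"
  'a' x 1 => "a1"
  'b' x 1 => "b1"
  'a' x 6 => "a6"
  'c' x 1 => "c1"
Compressed: "c1b2a1b1a6c1"
Compressed length: 12

12


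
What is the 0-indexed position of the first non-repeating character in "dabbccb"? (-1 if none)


Input: dabbccb
Character frequencies:
  'a': 1
  'b': 3
  'c': 2
  'd': 1
Scanning left to right for freq == 1:
  Position 0 ('d'): unique! => answer = 0

0


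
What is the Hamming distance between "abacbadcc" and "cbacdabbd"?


Comparing "abacbadcc" and "cbacdabbd" position by position:
  Position 0: 'a' vs 'c' => differ
  Position 1: 'b' vs 'b' => same
  Position 2: 'a' vs 'a' => same
  Position 3: 'c' vs 'c' => same
  Position 4: 'b' vs 'd' => differ
  Position 5: 'a' vs 'a' => same
  Position 6: 'd' vs 'b' => differ
  Position 7: 'c' vs 'b' => differ
  Position 8: 'c' vs 'd' => differ
Total differences (Hamming distance): 5

5


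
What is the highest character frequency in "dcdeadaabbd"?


Input: dcdeadaabbd
Character counts:
  'a': 3
  'b': 2
  'c': 1
  'd': 4
  'e': 1
Maximum frequency: 4

4


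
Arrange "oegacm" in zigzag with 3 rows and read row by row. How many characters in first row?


Zigzag "oegacm" into 3 rows:
Placing characters:
  'o' => row 0
  'e' => row 1
  'g' => row 2
  'a' => row 1
  'c' => row 0
  'm' => row 1
Rows:
  Row 0: "oc"
  Row 1: "eam"
  Row 2: "g"
First row length: 2

2


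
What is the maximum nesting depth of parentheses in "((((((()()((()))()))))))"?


Input: "((((((()()((()))()))))))"
Tracking depth:
  Position 0 '(': depth becomes 1
  Position 1 '(': depth becomes 2
  Position 2 '(': depth becomes 3
  Position 3 '(': depth becomes 4
  Position 4 '(': depth becomes 5
  Position 5 '(': depth becomes 6
  Position 6 '(': depth becomes 7
  Position 7 ')': depth becomes 6
  Position 8 '(': depth becomes 7
  Position 9 ')': depth becomes 6
  Position 10 '(': depth becomes 7
  Position 11 '(': depth becomes 8
  Position 12 '(': depth becomes 9
  Position 13 ')': depth becomes 8
  Position 14 ')': depth becomes 7
  Position 15 ')': depth becomes 6
  Position 16 '(': depth becomes 7
  Position 17 ')': depth becomes 6
  Position 18 ')': depth becomes 5
  Position 19 ')': depth becomes 4
  Position 20 ')': depth becomes 3
  Position 21 ')': depth becomes 2
  Position 22 ')': depth becomes 1
  Position 23 ')': depth becomes 0
Maximum depth reached: 9

9


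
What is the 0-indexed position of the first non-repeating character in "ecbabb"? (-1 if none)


Input: ecbabb
Character frequencies:
  'a': 1
  'b': 3
  'c': 1
  'e': 1
Scanning left to right for freq == 1:
  Position 0 ('e'): unique! => answer = 0

0


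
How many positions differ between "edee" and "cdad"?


Comparing "edee" and "cdad" position by position:
  Position 0: 'e' vs 'c' => DIFFER
  Position 1: 'd' vs 'd' => same
  Position 2: 'e' vs 'a' => DIFFER
  Position 3: 'e' vs 'd' => DIFFER
Positions that differ: 3

3


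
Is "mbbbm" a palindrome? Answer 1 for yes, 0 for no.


Input: mbbbm
Reversed: mbbbm
  Compare pos 0 ('m') with pos 4 ('m'): match
  Compare pos 1 ('b') with pos 3 ('b'): match
Result: palindrome

1


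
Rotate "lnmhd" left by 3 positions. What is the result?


Input: "lnmhd", rotate left by 3
First 3 characters: "lnm"
Remaining characters: "hd"
Concatenate remaining + first: "hd" + "lnm" = "hdlnm"

hdlnm


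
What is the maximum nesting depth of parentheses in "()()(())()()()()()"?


Input: "()()(())()()()()()"
Tracking depth:
  Position 0 '(': depth becomes 1
  Position 1 ')': depth becomes 0
  Position 2 '(': depth becomes 1
  Position 3 ')': depth becomes 0
  Position 4 '(': depth becomes 1
  Position 5 '(': depth becomes 2
  Position 6 ')': depth becomes 1
  Position 7 ')': depth becomes 0
  Position 8 '(': depth becomes 1
  Position 9 ')': depth becomes 0
  Position 10 '(': depth becomes 1
  Position 11 ')': depth becomes 0
  Position 12 '(': depth becomes 1
  Position 13 ')': depth becomes 0
  Position 14 '(': depth becomes 1
  Position 15 ')': depth becomes 0
  Position 16 '(': depth becomes 1
  Position 17 ')': depth becomes 0
Maximum depth reached: 2

2


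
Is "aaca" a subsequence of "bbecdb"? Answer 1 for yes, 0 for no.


Check if "aaca" is a subsequence of "bbecdb"
Greedy scan:
  Position 0 ('b'): no match needed
  Position 1 ('b'): no match needed
  Position 2 ('e'): no match needed
  Position 3 ('c'): no match needed
  Position 4 ('d'): no match needed
  Position 5 ('b'): no match needed
Only matched 0/4 characters => not a subsequence

0


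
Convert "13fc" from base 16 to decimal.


Input: "13fc" in base 16
Positional expansion:
  Digit '1' (value 1) x 16^3 = 4096
  Digit '3' (value 3) x 16^2 = 768
  Digit 'f' (value 15) x 16^1 = 240
  Digit 'c' (value 12) x 16^0 = 12
Sum = 5116

5116


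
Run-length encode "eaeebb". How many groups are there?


Input: eaeebb
Scanning for consecutive runs:
  Group 1: 'e' x 1 (positions 0-0)
  Group 2: 'a' x 1 (positions 1-1)
  Group 3: 'e' x 2 (positions 2-3)
  Group 4: 'b' x 2 (positions 4-5)
Total groups: 4

4


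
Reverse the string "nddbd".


Input: nddbd
Reading characters right to left:
  Position 4: 'd'
  Position 3: 'b'
  Position 2: 'd'
  Position 1: 'd'
  Position 0: 'n'
Reversed: dbddn

dbddn


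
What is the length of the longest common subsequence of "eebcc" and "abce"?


LCS of "eebcc" and "abce"
DP table:
           a    b    c    e
      0    0    0    0    0
  e   0    0    0    0    1
  e   0    0    0    0    1
  b   0    0    1    1    1
  c   0    0    1    2    2
  c   0    0    1    2    2
LCS length = dp[5][4] = 2

2


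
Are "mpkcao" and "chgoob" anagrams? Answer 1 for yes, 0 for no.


Strings: "mpkcao", "chgoob"
Sorted first:  ackmop
Sorted second: bcghoo
Differ at position 0: 'a' vs 'b' => not anagrams

0


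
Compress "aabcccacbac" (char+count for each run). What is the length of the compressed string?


Input: aabcccacbac
Runs:
  'a' x 2 => "a2"
  'b' x 1 => "b1"
  'c' x 3 => "c3"
  'a' x 1 => "a1"
  'c' x 1 => "c1"
  'b' x 1 => "b1"
  'a' x 1 => "a1"
  'c' x 1 => "c1"
Compressed: "a2b1c3a1c1b1a1c1"
Compressed length: 16

16


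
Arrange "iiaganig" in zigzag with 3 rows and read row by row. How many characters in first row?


Zigzag "iiaganig" into 3 rows:
Placing characters:
  'i' => row 0
  'i' => row 1
  'a' => row 2
  'g' => row 1
  'a' => row 0
  'n' => row 1
  'i' => row 2
  'g' => row 1
Rows:
  Row 0: "ia"
  Row 1: "igng"
  Row 2: "ai"
First row length: 2

2


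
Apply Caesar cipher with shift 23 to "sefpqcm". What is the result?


Caesar cipher: shift "sefpqcm" by 23
  's' (pos 18) + 23 = pos 15 = 'p'
  'e' (pos 4) + 23 = pos 1 = 'b'
  'f' (pos 5) + 23 = pos 2 = 'c'
  'p' (pos 15) + 23 = pos 12 = 'm'
  'q' (pos 16) + 23 = pos 13 = 'n'
  'c' (pos 2) + 23 = pos 25 = 'z'
  'm' (pos 12) + 23 = pos 9 = 'j'
Result: pbcmnzj

pbcmnzj


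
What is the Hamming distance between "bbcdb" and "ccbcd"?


Comparing "bbcdb" and "ccbcd" position by position:
  Position 0: 'b' vs 'c' => differ
  Position 1: 'b' vs 'c' => differ
  Position 2: 'c' vs 'b' => differ
  Position 3: 'd' vs 'c' => differ
  Position 4: 'b' vs 'd' => differ
Total differences (Hamming distance): 5

5


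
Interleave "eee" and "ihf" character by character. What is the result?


Interleaving "eee" and "ihf":
  Position 0: 'e' from first, 'i' from second => "ei"
  Position 1: 'e' from first, 'h' from second => "eh"
  Position 2: 'e' from first, 'f' from second => "ef"
Result: eiehef

eiehef


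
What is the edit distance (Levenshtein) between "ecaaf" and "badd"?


Computing edit distance: "ecaaf" -> "badd"
DP table:
           b    a    d    d
      0    1    2    3    4
  e   1    1    2    3    4
  c   2    2    2    3    4
  a   3    3    2    3    4
  a   4    4    3    3    4
  f   5    5    4    4    4
Edit distance = dp[5][4] = 4

4


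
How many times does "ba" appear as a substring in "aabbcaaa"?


Searching for "ba" in "aabbcaaa"
Scanning each position:
  Position 0: "aa" => no
  Position 1: "ab" => no
  Position 2: "bb" => no
  Position 3: "bc" => no
  Position 4: "ca" => no
  Position 5: "aa" => no
  Position 6: "aa" => no
Total occurrences: 0

0


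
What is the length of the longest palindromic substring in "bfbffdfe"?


Input: "bfbffdfe"
Checking substrings for palindromes:
  [0:3] "bfb" (len 3) => palindrome
  [1:4] "fbf" (len 3) => palindrome
  [4:7] "fdf" (len 3) => palindrome
  [3:5] "ff" (len 2) => palindrome
Longest palindromic substring: "bfb" with length 3

3


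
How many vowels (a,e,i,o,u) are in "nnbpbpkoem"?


Input: nnbpbpkoem
Checking each character:
  'n' at position 0: consonant
  'n' at position 1: consonant
  'b' at position 2: consonant
  'p' at position 3: consonant
  'b' at position 4: consonant
  'p' at position 5: consonant
  'k' at position 6: consonant
  'o' at position 7: vowel (running total: 1)
  'e' at position 8: vowel (running total: 2)
  'm' at position 9: consonant
Total vowels: 2

2


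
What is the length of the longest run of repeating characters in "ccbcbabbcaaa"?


Input: "ccbcbabbcaaa"
Scanning for longest run:
  Position 1 ('c'): continues run of 'c', length=2
  Position 2 ('b'): new char, reset run to 1
  Position 3 ('c'): new char, reset run to 1
  Position 4 ('b'): new char, reset run to 1
  Position 5 ('a'): new char, reset run to 1
  Position 6 ('b'): new char, reset run to 1
  Position 7 ('b'): continues run of 'b', length=2
  Position 8 ('c'): new char, reset run to 1
  Position 9 ('a'): new char, reset run to 1
  Position 10 ('a'): continues run of 'a', length=2
  Position 11 ('a'): continues run of 'a', length=3
Longest run: 'a' with length 3

3


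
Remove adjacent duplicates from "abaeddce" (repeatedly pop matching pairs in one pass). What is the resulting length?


Input: abaeddce
Stack-based adjacent duplicate removal:
  Read 'a': push. Stack: a
  Read 'b': push. Stack: ab
  Read 'a': push. Stack: aba
  Read 'e': push. Stack: abae
  Read 'd': push. Stack: abaed
  Read 'd': matches stack top 'd' => pop. Stack: abae
  Read 'c': push. Stack: abaec
  Read 'e': push. Stack: abaece
Final stack: "abaece" (length 6)

6


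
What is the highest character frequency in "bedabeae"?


Input: bedabeae
Character counts:
  'a': 2
  'b': 2
  'd': 1
  'e': 3
Maximum frequency: 3

3


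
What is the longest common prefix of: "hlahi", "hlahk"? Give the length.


Words: hlahi, hlahk
  Position 0: all 'h' => match
  Position 1: all 'l' => match
  Position 2: all 'a' => match
  Position 3: all 'h' => match
  Position 4: ('i', 'k') => mismatch, stop
LCP = "hlah" (length 4)

4


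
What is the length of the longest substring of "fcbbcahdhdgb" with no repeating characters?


Input: "fcbbcahdhdgb"
Sliding window (track last position of each char):
  Position 0 ('f'): window [0,0] length 1 -- new best
  Position 1 ('c'): window [0,1] length 2 -- new best
  Position 2 ('b'): window [0,2] length 3 -- new best
  Position 3 ('b'): repeat (last at 2), move window start to 3
  Position 3 ('b'): window [3,3] length 1
  Position 4 ('c'): window [3,4] length 2
  Position 5 ('a'): window [3,5] length 3
  Position 6 ('h'): window [3,6] length 4 -- new best
  Position 7 ('d'): window [3,7] length 5 -- new best
  Position 8 ('h'): repeat (last at 6), move window start to 7
  Position 8 ('h'): window [7,8] length 2
  Position 9 ('d'): repeat (last at 7), move window start to 8
  Position 9 ('d'): window [8,9] length 2
  Position 10 ('g'): window [8,10] length 3
  Position 11 ('b'): window [8,11] length 4
Longest substring with no repeats: "bcahd" with length 5

5


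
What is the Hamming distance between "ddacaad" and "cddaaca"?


Comparing "ddacaad" and "cddaaca" position by position:
  Position 0: 'd' vs 'c' => differ
  Position 1: 'd' vs 'd' => same
  Position 2: 'a' vs 'd' => differ
  Position 3: 'c' vs 'a' => differ
  Position 4: 'a' vs 'a' => same
  Position 5: 'a' vs 'c' => differ
  Position 6: 'd' vs 'a' => differ
Total differences (Hamming distance): 5

5


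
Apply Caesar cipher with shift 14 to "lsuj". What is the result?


Caesar cipher: shift "lsuj" by 14
  'l' (pos 11) + 14 = pos 25 = 'z'
  's' (pos 18) + 14 = pos 6 = 'g'
  'u' (pos 20) + 14 = pos 8 = 'i'
  'j' (pos 9) + 14 = pos 23 = 'x'
Result: zgix

zgix


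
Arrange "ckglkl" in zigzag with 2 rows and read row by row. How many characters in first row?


Zigzag "ckglkl" into 2 rows:
Placing characters:
  'c' => row 0
  'k' => row 1
  'g' => row 0
  'l' => row 1
  'k' => row 0
  'l' => row 1
Rows:
  Row 0: "cgk"
  Row 1: "kll"
First row length: 3

3


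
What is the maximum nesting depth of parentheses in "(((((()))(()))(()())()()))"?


Input: "(((((()))(()))(()())()()))"
Tracking depth:
  Position 0 '(': depth becomes 1
  Position 1 '(': depth becomes 2
  Position 2 '(': depth becomes 3
  Position 3 '(': depth becomes 4
  Position 4 '(': depth becomes 5
  Position 5 '(': depth becomes 6
  Position 6 ')': depth becomes 5
  Position 7 ')': depth becomes 4
  Position 8 ')': depth becomes 3
  Position 9 '(': depth becomes 4
  Position 10 '(': depth becomes 5
  Position 11 ')': depth becomes 4
  Position 12 ')': depth becomes 3
  Position 13 ')': depth becomes 2
  Position 14 '(': depth becomes 3
  Position 15 '(': depth becomes 4
  Position 16 ')': depth becomes 3
  Position 17 '(': depth becomes 4
  Position 18 ')': depth becomes 3
  Position 19 ')': depth becomes 2
  Position 20 '(': depth becomes 3
  Position 21 ')': depth becomes 2
  Position 22 '(': depth becomes 3
  Position 23 ')': depth becomes 2
  Position 24 ')': depth becomes 1
  Position 25 ')': depth becomes 0
Maximum depth reached: 6

6


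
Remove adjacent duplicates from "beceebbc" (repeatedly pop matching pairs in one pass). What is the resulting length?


Input: beceebbc
Stack-based adjacent duplicate removal:
  Read 'b': push. Stack: b
  Read 'e': push. Stack: be
  Read 'c': push. Stack: bec
  Read 'e': push. Stack: bece
  Read 'e': matches stack top 'e' => pop. Stack: bec
  Read 'b': push. Stack: becb
  Read 'b': matches stack top 'b' => pop. Stack: bec
  Read 'c': matches stack top 'c' => pop. Stack: be
Final stack: "be" (length 2)

2


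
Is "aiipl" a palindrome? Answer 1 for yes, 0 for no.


Input: aiipl
Reversed: lpiia
  Compare pos 0 ('a') with pos 4 ('l'): MISMATCH
  Compare pos 1 ('i') with pos 3 ('p'): MISMATCH
Result: not a palindrome

0


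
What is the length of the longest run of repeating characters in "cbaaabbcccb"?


Input: "cbaaabbcccb"
Scanning for longest run:
  Position 1 ('b'): new char, reset run to 1
  Position 2 ('a'): new char, reset run to 1
  Position 3 ('a'): continues run of 'a', length=2
  Position 4 ('a'): continues run of 'a', length=3
  Position 5 ('b'): new char, reset run to 1
  Position 6 ('b'): continues run of 'b', length=2
  Position 7 ('c'): new char, reset run to 1
  Position 8 ('c'): continues run of 'c', length=2
  Position 9 ('c'): continues run of 'c', length=3
  Position 10 ('b'): new char, reset run to 1
Longest run: 'a' with length 3

3


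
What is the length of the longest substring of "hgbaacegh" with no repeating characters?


Input: "hgbaacegh"
Sliding window (track last position of each char):
  Position 0 ('h'): window [0,0] length 1 -- new best
  Position 1 ('g'): window [0,1] length 2 -- new best
  Position 2 ('b'): window [0,2] length 3 -- new best
  Position 3 ('a'): window [0,3] length 4 -- new best
  Position 4 ('a'): repeat (last at 3), move window start to 4
  Position 4 ('a'): window [4,4] length 1
  Position 5 ('c'): window [4,5] length 2
  Position 6 ('e'): window [4,6] length 3
  Position 7 ('g'): window [4,7] length 4
  Position 8 ('h'): window [4,8] length 5 -- new best
Longest substring with no repeats: "acegh" with length 5

5


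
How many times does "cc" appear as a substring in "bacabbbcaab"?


Searching for "cc" in "bacabbbcaab"
Scanning each position:
  Position 0: "ba" => no
  Position 1: "ac" => no
  Position 2: "ca" => no
  Position 3: "ab" => no
  Position 4: "bb" => no
  Position 5: "bb" => no
  Position 6: "bc" => no
  Position 7: "ca" => no
  Position 8: "aa" => no
  Position 9: "ab" => no
Total occurrences: 0

0


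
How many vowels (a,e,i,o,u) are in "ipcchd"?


Input: ipcchd
Checking each character:
  'i' at position 0: vowel (running total: 1)
  'p' at position 1: consonant
  'c' at position 2: consonant
  'c' at position 3: consonant
  'h' at position 4: consonant
  'd' at position 5: consonant
Total vowels: 1

1


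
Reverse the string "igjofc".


Input: igjofc
Reading characters right to left:
  Position 5: 'c'
  Position 4: 'f'
  Position 3: 'o'
  Position 2: 'j'
  Position 1: 'g'
  Position 0: 'i'
Reversed: cfojgi

cfojgi


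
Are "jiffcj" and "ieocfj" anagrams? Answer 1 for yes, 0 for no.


Strings: "jiffcj", "ieocfj"
Sorted first:  cffijj
Sorted second: cefijo
Differ at position 1: 'f' vs 'e' => not anagrams

0


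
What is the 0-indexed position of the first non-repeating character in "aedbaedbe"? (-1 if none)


Input: aedbaedbe
Character frequencies:
  'a': 2
  'b': 2
  'd': 2
  'e': 3
Scanning left to right for freq == 1:
  Position 0 ('a'): freq=2, skip
  Position 1 ('e'): freq=3, skip
  Position 2 ('d'): freq=2, skip
  Position 3 ('b'): freq=2, skip
  Position 4 ('a'): freq=2, skip
  Position 5 ('e'): freq=3, skip
  Position 6 ('d'): freq=2, skip
  Position 7 ('b'): freq=2, skip
  Position 8 ('e'): freq=3, skip
  No unique character found => answer = -1

-1


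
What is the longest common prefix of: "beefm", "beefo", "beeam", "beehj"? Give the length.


Words: beefm, beefo, beeam, beehj
  Position 0: all 'b' => match
  Position 1: all 'e' => match
  Position 2: all 'e' => match
  Position 3: ('f', 'f', 'a', 'h') => mismatch, stop
LCP = "bee" (length 3)

3


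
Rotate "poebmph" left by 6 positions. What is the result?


Input: "poebmph", rotate left by 6
First 6 characters: "poebmp"
Remaining characters: "h"
Concatenate remaining + first: "h" + "poebmp" = "hpoebmp"

hpoebmp


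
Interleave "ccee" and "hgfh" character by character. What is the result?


Interleaving "ccee" and "hgfh":
  Position 0: 'c' from first, 'h' from second => "ch"
  Position 1: 'c' from first, 'g' from second => "cg"
  Position 2: 'e' from first, 'f' from second => "ef"
  Position 3: 'e' from first, 'h' from second => "eh"
Result: chcgefeh

chcgefeh


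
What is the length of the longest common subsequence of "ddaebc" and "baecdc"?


LCS of "ddaebc" and "baecdc"
DP table:
           b    a    e    c    d    c
      0    0    0    0    0    0    0
  d   0    0    0    0    0    1    1
  d   0    0    0    0    0    1    1
  a   0    0    1    1    1    1    1
  e   0    0    1    2    2    2    2
  b   0    1    1    2    2    2    2
  c   0    1    1    2    3    3    3
LCS length = dp[6][6] = 3

3


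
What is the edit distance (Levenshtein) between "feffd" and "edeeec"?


Computing edit distance: "feffd" -> "edeeec"
DP table:
           e    d    e    e    e    c
      0    1    2    3    4    5    6
  f   1    1    2    3    4    5    6
  e   2    1    2    2    3    4    5
  f   3    2    2    3    3    4    5
  f   4    3    3    3    4    4    5
  d   5    4    3    4    4    5    5
Edit distance = dp[5][6] = 5

5


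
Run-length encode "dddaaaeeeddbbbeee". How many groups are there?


Input: dddaaaeeeddbbbeee
Scanning for consecutive runs:
  Group 1: 'd' x 3 (positions 0-2)
  Group 2: 'a' x 3 (positions 3-5)
  Group 3: 'e' x 3 (positions 6-8)
  Group 4: 'd' x 2 (positions 9-10)
  Group 5: 'b' x 3 (positions 11-13)
  Group 6: 'e' x 3 (positions 14-16)
Total groups: 6

6


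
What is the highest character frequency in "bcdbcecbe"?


Input: bcdbcecbe
Character counts:
  'b': 3
  'c': 3
  'd': 1
  'e': 2
Maximum frequency: 3

3


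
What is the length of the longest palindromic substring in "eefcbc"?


Input: "eefcbc"
Checking substrings for palindromes:
  [3:6] "cbc" (len 3) => palindrome
  [0:2] "ee" (len 2) => palindrome
Longest palindromic substring: "cbc" with length 3

3


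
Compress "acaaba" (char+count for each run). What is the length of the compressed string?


Input: acaaba
Runs:
  'a' x 1 => "a1"
  'c' x 1 => "c1"
  'a' x 2 => "a2"
  'b' x 1 => "b1"
  'a' x 1 => "a1"
Compressed: "a1c1a2b1a1"
Compressed length: 10

10


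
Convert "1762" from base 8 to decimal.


Input: "1762" in base 8
Positional expansion:
  Digit '1' (value 1) x 8^3 = 512
  Digit '7' (value 7) x 8^2 = 448
  Digit '6' (value 6) x 8^1 = 48
  Digit '2' (value 2) x 8^0 = 2
Sum = 1010

1010


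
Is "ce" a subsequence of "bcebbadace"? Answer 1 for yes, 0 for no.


Check if "ce" is a subsequence of "bcebbadace"
Greedy scan:
  Position 0 ('b'): no match needed
  Position 1 ('c'): matches sub[0] = 'c'
  Position 2 ('e'): matches sub[1] = 'e'
  Position 3 ('b'): no match needed
  Position 4 ('b'): no match needed
  Position 5 ('a'): no match needed
  Position 6 ('d'): no match needed
  Position 7 ('a'): no match needed
  Position 8 ('c'): no match needed
  Position 9 ('e'): no match needed
All 2 characters matched => is a subsequence

1


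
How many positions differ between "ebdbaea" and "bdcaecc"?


Comparing "ebdbaea" and "bdcaecc" position by position:
  Position 0: 'e' vs 'b' => DIFFER
  Position 1: 'b' vs 'd' => DIFFER
  Position 2: 'd' vs 'c' => DIFFER
  Position 3: 'b' vs 'a' => DIFFER
  Position 4: 'a' vs 'e' => DIFFER
  Position 5: 'e' vs 'c' => DIFFER
  Position 6: 'a' vs 'c' => DIFFER
Positions that differ: 7

7


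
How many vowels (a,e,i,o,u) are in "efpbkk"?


Input: efpbkk
Checking each character:
  'e' at position 0: vowel (running total: 1)
  'f' at position 1: consonant
  'p' at position 2: consonant
  'b' at position 3: consonant
  'k' at position 4: consonant
  'k' at position 5: consonant
Total vowels: 1

1


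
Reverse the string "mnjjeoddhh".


Input: mnjjeoddhh
Reading characters right to left:
  Position 9: 'h'
  Position 8: 'h'
  Position 7: 'd'
  Position 6: 'd'
  Position 5: 'o'
  Position 4: 'e'
  Position 3: 'j'
  Position 2: 'j'
  Position 1: 'n'
  Position 0: 'm'
Reversed: hhddoejjnm

hhddoejjnm


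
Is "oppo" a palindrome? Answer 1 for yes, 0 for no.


Input: oppo
Reversed: oppo
  Compare pos 0 ('o') with pos 3 ('o'): match
  Compare pos 1 ('p') with pos 2 ('p'): match
Result: palindrome

1


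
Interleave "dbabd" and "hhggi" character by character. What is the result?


Interleaving "dbabd" and "hhggi":
  Position 0: 'd' from first, 'h' from second => "dh"
  Position 1: 'b' from first, 'h' from second => "bh"
  Position 2: 'a' from first, 'g' from second => "ag"
  Position 3: 'b' from first, 'g' from second => "bg"
  Position 4: 'd' from first, 'i' from second => "di"
Result: dhbhagbgdi

dhbhagbgdi
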